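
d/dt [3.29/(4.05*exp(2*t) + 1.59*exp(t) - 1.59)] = (-26.649*exp(t) - 5.2311)*exp(t)/(4.05*exp(2*t) + 1.59*exp(t) - 1.59)^2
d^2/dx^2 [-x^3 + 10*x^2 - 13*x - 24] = 20 - 6*x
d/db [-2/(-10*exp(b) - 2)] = -5*exp(b)/(5*exp(b) + 1)^2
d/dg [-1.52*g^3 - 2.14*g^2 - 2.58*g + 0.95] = -4.56*g^2 - 4.28*g - 2.58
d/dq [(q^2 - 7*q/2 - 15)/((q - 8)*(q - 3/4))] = 84*(-q^2 + 8*q - 29)/(16*q^4 - 280*q^3 + 1417*q^2 - 1680*q + 576)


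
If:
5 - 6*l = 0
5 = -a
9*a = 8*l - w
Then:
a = -5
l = 5/6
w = 155/3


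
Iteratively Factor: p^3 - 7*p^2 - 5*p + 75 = (p - 5)*(p^2 - 2*p - 15) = (p - 5)*(p + 3)*(p - 5)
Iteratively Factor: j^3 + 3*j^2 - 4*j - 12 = (j + 2)*(j^2 + j - 6) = (j + 2)*(j + 3)*(j - 2)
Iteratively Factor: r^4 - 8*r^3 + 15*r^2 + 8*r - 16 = (r - 1)*(r^3 - 7*r^2 + 8*r + 16) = (r - 4)*(r - 1)*(r^2 - 3*r - 4) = (r - 4)*(r - 1)*(r + 1)*(r - 4)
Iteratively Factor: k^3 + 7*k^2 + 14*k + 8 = (k + 2)*(k^2 + 5*k + 4) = (k + 1)*(k + 2)*(k + 4)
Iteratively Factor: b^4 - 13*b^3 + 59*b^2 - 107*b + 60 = (b - 4)*(b^3 - 9*b^2 + 23*b - 15) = (b - 5)*(b - 4)*(b^2 - 4*b + 3) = (b - 5)*(b - 4)*(b - 3)*(b - 1)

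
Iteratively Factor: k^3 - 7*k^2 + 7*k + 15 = (k + 1)*(k^2 - 8*k + 15) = (k - 5)*(k + 1)*(k - 3)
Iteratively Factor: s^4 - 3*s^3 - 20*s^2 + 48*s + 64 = (s - 4)*(s^3 + s^2 - 16*s - 16) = (s - 4)*(s + 1)*(s^2 - 16) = (s - 4)*(s + 1)*(s + 4)*(s - 4)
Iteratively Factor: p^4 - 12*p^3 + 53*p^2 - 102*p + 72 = (p - 3)*(p^3 - 9*p^2 + 26*p - 24) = (p - 4)*(p - 3)*(p^2 - 5*p + 6) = (p - 4)*(p - 3)*(p - 2)*(p - 3)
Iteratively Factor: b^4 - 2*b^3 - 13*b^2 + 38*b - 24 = (b + 4)*(b^3 - 6*b^2 + 11*b - 6) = (b - 3)*(b + 4)*(b^2 - 3*b + 2) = (b - 3)*(b - 2)*(b + 4)*(b - 1)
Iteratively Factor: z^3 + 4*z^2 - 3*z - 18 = (z + 3)*(z^2 + z - 6) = (z - 2)*(z + 3)*(z + 3)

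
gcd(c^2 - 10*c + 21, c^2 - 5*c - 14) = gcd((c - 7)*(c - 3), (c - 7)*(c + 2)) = c - 7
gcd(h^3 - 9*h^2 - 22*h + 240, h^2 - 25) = h + 5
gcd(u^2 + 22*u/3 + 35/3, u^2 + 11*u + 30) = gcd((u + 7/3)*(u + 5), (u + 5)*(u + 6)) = u + 5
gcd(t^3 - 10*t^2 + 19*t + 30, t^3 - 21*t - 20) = t^2 - 4*t - 5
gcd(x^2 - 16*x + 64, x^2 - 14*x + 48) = x - 8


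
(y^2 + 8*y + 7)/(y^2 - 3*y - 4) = (y + 7)/(y - 4)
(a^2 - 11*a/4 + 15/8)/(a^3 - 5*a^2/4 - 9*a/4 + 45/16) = 2/(2*a + 3)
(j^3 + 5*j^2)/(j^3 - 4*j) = j*(j + 5)/(j^2 - 4)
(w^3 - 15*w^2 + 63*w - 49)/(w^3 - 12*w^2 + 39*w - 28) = (w - 7)/(w - 4)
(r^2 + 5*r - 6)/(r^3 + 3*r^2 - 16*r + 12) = 1/(r - 2)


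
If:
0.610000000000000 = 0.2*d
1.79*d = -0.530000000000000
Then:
No Solution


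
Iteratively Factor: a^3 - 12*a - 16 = (a + 2)*(a^2 - 2*a - 8) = (a + 2)^2*(a - 4)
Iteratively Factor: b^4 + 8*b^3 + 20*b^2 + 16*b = (b)*(b^3 + 8*b^2 + 20*b + 16) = b*(b + 2)*(b^2 + 6*b + 8) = b*(b + 2)*(b + 4)*(b + 2)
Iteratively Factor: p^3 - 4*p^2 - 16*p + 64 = (p - 4)*(p^2 - 16) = (p - 4)*(p + 4)*(p - 4)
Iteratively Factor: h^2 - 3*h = (h - 3)*(h)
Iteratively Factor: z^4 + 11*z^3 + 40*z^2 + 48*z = (z + 4)*(z^3 + 7*z^2 + 12*z) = (z + 4)^2*(z^2 + 3*z) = z*(z + 4)^2*(z + 3)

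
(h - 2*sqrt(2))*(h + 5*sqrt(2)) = h^2 + 3*sqrt(2)*h - 20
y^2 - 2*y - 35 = (y - 7)*(y + 5)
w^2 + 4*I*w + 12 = (w - 2*I)*(w + 6*I)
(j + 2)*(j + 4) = j^2 + 6*j + 8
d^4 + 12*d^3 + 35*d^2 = d^2*(d + 5)*(d + 7)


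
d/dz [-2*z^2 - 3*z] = -4*z - 3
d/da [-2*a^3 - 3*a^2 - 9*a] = -6*a^2 - 6*a - 9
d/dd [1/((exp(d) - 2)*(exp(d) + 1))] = (1 - 2*exp(d))*exp(d)/(exp(4*d) - 2*exp(3*d) - 3*exp(2*d) + 4*exp(d) + 4)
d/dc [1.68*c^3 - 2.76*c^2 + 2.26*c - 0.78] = 5.04*c^2 - 5.52*c + 2.26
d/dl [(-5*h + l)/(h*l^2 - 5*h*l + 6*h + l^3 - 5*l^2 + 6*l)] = (h*l^2 - 5*h*l + 6*h + l^3 - 5*l^2 + 6*l + (5*h - l)*(2*h*l - 5*h + 3*l^2 - 10*l + 6))/(h*l^2 - 5*h*l + 6*h + l^3 - 5*l^2 + 6*l)^2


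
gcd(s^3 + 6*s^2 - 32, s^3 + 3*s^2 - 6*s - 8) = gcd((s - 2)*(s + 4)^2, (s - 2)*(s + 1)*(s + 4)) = s^2 + 2*s - 8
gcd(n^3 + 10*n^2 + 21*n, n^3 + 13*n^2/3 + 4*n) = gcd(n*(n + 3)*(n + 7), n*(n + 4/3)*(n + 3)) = n^2 + 3*n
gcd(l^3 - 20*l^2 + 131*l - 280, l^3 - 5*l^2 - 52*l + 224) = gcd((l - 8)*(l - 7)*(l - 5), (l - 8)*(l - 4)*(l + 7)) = l - 8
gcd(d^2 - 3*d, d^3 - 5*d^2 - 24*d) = d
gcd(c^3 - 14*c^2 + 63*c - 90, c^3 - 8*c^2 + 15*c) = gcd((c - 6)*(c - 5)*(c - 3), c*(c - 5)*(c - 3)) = c^2 - 8*c + 15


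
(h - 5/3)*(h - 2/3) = h^2 - 7*h/3 + 10/9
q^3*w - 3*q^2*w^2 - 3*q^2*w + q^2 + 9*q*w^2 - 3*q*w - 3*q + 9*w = (q - 3)*(q - 3*w)*(q*w + 1)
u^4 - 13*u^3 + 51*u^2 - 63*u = u*(u - 7)*(u - 3)^2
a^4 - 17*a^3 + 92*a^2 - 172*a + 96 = (a - 8)*(a - 6)*(a - 2)*(a - 1)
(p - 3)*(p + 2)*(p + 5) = p^3 + 4*p^2 - 11*p - 30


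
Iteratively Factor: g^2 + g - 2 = (g - 1)*(g + 2)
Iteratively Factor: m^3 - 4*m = (m)*(m^2 - 4) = m*(m - 2)*(m + 2)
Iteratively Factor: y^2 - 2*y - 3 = (y + 1)*(y - 3)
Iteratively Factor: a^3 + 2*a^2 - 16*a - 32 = (a + 4)*(a^2 - 2*a - 8) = (a + 2)*(a + 4)*(a - 4)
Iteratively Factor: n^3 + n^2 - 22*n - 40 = (n + 4)*(n^2 - 3*n - 10) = (n + 2)*(n + 4)*(n - 5)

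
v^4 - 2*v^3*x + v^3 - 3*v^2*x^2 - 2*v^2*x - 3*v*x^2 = v*(v + 1)*(v - 3*x)*(v + x)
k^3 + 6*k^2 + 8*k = k*(k + 2)*(k + 4)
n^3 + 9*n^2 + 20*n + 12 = (n + 1)*(n + 2)*(n + 6)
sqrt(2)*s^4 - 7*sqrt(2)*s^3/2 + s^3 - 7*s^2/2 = s^2*(s - 7/2)*(sqrt(2)*s + 1)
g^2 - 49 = (g - 7)*(g + 7)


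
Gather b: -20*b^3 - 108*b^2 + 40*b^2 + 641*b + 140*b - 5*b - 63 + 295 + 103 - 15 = -20*b^3 - 68*b^2 + 776*b + 320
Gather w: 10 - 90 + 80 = 0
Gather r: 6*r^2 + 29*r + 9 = 6*r^2 + 29*r + 9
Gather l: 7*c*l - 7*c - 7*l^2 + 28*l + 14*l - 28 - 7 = -7*c - 7*l^2 + l*(7*c + 42) - 35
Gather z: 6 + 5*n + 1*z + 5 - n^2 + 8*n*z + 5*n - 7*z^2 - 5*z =-n^2 + 10*n - 7*z^2 + z*(8*n - 4) + 11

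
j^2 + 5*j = j*(j + 5)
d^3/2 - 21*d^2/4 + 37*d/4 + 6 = (d/2 + 1/4)*(d - 8)*(d - 3)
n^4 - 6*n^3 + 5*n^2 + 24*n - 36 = (n - 3)^2*(n - 2)*(n + 2)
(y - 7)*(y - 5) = y^2 - 12*y + 35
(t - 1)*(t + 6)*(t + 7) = t^3 + 12*t^2 + 29*t - 42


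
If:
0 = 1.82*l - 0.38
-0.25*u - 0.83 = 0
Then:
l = 0.21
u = -3.32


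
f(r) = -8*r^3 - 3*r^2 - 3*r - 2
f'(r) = -24*r^2 - 6*r - 3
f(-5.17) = 1038.83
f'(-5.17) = -613.47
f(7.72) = -3884.75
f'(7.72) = -1479.68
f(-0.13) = -1.64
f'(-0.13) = -2.63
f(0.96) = -14.72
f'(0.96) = -30.88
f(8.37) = -4928.29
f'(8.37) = -1734.59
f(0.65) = -7.41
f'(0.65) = -17.04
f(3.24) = -315.31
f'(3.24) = -274.38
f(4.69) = -907.35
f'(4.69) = -559.05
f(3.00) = -254.00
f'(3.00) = -237.00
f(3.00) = -254.00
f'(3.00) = -237.00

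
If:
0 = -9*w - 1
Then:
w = -1/9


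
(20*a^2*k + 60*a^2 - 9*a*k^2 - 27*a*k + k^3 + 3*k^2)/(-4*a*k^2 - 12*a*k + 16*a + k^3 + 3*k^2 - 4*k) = (-5*a*k - 15*a + k^2 + 3*k)/(k^2 + 3*k - 4)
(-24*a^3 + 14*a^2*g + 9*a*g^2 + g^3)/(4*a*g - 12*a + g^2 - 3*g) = (-6*a^2 + 5*a*g + g^2)/(g - 3)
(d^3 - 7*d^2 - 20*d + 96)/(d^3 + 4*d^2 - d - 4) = (d^2 - 11*d + 24)/(d^2 - 1)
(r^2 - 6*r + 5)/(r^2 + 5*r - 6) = (r - 5)/(r + 6)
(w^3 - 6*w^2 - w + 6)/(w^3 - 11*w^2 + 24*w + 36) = (w - 1)/(w - 6)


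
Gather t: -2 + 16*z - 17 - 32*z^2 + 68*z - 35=-32*z^2 + 84*z - 54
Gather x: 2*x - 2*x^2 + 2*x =-2*x^2 + 4*x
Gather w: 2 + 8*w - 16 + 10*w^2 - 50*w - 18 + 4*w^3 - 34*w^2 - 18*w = 4*w^3 - 24*w^2 - 60*w - 32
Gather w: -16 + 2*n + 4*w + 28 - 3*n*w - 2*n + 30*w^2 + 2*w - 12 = 30*w^2 + w*(6 - 3*n)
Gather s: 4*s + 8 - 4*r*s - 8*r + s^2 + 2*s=-8*r + s^2 + s*(6 - 4*r) + 8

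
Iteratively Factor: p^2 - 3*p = (p - 3)*(p)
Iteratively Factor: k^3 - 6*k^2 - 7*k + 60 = (k + 3)*(k^2 - 9*k + 20) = (k - 5)*(k + 3)*(k - 4)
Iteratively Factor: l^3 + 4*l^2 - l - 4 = (l + 1)*(l^2 + 3*l - 4) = (l - 1)*(l + 1)*(l + 4)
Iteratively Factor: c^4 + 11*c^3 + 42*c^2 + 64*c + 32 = (c + 1)*(c^3 + 10*c^2 + 32*c + 32) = (c + 1)*(c + 4)*(c^2 + 6*c + 8) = (c + 1)*(c + 4)^2*(c + 2)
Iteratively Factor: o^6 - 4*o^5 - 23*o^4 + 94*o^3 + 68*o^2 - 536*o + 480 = (o - 2)*(o^5 - 2*o^4 - 27*o^3 + 40*o^2 + 148*o - 240) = (o - 5)*(o - 2)*(o^4 + 3*o^3 - 12*o^2 - 20*o + 48) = (o - 5)*(o - 2)^2*(o^3 + 5*o^2 - 2*o - 24) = (o - 5)*(o - 2)^2*(o + 4)*(o^2 + o - 6) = (o - 5)*(o - 2)^3*(o + 4)*(o + 3)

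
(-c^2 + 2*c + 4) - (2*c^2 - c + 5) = -3*c^2 + 3*c - 1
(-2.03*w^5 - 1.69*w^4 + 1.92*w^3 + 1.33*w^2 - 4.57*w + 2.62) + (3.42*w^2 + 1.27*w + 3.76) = -2.03*w^5 - 1.69*w^4 + 1.92*w^3 + 4.75*w^2 - 3.3*w + 6.38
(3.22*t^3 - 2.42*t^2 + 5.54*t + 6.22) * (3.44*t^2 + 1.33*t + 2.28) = 11.0768*t^5 - 4.0422*t^4 + 23.1806*t^3 + 23.2474*t^2 + 20.9038*t + 14.1816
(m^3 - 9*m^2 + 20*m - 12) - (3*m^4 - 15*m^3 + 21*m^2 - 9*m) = -3*m^4 + 16*m^3 - 30*m^2 + 29*m - 12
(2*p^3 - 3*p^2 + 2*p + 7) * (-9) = -18*p^3 + 27*p^2 - 18*p - 63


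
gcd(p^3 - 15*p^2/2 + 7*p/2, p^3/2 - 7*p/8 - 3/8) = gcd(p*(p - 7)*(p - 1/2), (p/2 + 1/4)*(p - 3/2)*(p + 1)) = 1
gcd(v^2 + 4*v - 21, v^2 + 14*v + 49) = v + 7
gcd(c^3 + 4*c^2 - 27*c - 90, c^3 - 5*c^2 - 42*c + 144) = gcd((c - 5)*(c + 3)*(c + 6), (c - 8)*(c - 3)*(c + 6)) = c + 6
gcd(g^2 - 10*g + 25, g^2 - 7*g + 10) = g - 5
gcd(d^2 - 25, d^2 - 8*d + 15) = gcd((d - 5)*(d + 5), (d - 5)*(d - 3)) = d - 5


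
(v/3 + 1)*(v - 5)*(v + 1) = v^3/3 - v^2/3 - 17*v/3 - 5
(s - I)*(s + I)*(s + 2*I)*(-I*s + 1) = -I*s^4 + 3*s^3 + I*s^2 + 3*s + 2*I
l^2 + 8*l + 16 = (l + 4)^2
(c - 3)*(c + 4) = c^2 + c - 12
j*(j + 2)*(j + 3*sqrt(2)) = j^3 + 2*j^2 + 3*sqrt(2)*j^2 + 6*sqrt(2)*j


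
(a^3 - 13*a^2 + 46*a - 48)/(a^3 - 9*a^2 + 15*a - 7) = (a^3 - 13*a^2 + 46*a - 48)/(a^3 - 9*a^2 + 15*a - 7)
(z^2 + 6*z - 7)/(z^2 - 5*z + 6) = (z^2 + 6*z - 7)/(z^2 - 5*z + 6)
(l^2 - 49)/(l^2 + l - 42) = (l - 7)/(l - 6)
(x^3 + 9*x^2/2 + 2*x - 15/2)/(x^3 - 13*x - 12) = (2*x^2 + 3*x - 5)/(2*(x^2 - 3*x - 4))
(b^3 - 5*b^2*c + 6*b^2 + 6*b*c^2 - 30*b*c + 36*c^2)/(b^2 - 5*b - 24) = (-b^3 + 5*b^2*c - 6*b^2 - 6*b*c^2 + 30*b*c - 36*c^2)/(-b^2 + 5*b + 24)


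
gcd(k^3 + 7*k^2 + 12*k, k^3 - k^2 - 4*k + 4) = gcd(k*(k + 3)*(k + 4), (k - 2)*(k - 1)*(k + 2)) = 1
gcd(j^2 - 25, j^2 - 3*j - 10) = j - 5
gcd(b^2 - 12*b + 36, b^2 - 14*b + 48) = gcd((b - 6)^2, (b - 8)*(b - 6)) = b - 6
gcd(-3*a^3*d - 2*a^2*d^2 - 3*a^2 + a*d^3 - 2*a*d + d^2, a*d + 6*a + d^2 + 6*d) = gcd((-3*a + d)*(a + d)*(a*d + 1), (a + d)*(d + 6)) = a + d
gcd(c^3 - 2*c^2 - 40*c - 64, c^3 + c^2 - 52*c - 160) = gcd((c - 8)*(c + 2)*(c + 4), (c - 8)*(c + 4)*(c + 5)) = c^2 - 4*c - 32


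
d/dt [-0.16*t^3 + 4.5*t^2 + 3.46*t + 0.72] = -0.48*t^2 + 9.0*t + 3.46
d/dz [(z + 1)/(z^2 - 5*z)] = (-z^2 - 2*z + 5)/(z^2*(z^2 - 10*z + 25))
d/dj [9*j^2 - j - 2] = 18*j - 1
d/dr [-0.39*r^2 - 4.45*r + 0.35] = -0.78*r - 4.45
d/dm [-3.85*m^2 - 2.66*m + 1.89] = -7.7*m - 2.66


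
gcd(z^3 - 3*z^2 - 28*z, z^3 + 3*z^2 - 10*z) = z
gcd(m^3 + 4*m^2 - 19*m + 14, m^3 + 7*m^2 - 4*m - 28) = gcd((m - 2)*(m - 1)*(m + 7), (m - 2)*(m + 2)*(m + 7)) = m^2 + 5*m - 14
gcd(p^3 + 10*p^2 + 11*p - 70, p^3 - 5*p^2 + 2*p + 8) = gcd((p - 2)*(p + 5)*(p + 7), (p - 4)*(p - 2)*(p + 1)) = p - 2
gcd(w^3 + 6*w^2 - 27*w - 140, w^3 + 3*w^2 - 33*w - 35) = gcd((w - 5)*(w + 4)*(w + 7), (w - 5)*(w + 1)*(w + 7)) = w^2 + 2*w - 35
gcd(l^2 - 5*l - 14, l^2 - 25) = 1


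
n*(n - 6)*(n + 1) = n^3 - 5*n^2 - 6*n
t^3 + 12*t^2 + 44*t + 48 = (t + 2)*(t + 4)*(t + 6)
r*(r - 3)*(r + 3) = r^3 - 9*r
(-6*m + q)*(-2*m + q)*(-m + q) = -12*m^3 + 20*m^2*q - 9*m*q^2 + q^3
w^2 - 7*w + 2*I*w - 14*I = (w - 7)*(w + 2*I)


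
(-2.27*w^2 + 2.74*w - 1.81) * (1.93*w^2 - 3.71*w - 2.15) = -4.3811*w^4 + 13.7099*w^3 - 8.7782*w^2 + 0.8241*w + 3.8915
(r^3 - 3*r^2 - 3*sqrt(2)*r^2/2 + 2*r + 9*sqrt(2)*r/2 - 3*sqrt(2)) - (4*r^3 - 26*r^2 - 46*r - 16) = -3*r^3 - 3*sqrt(2)*r^2/2 + 23*r^2 + 9*sqrt(2)*r/2 + 48*r - 3*sqrt(2) + 16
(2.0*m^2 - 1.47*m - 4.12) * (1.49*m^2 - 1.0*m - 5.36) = 2.98*m^4 - 4.1903*m^3 - 15.3888*m^2 + 11.9992*m + 22.0832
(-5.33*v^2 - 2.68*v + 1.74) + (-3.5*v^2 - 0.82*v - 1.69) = -8.83*v^2 - 3.5*v + 0.05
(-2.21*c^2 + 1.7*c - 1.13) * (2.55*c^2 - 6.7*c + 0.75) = -5.6355*c^4 + 19.142*c^3 - 15.929*c^2 + 8.846*c - 0.8475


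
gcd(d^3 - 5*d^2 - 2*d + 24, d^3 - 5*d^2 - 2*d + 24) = d^3 - 5*d^2 - 2*d + 24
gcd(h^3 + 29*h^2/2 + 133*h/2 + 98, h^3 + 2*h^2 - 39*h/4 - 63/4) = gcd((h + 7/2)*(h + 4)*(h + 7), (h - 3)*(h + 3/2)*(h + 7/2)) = h + 7/2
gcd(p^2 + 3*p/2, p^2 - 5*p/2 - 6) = p + 3/2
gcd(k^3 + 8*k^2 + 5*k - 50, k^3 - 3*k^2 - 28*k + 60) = k^2 + 3*k - 10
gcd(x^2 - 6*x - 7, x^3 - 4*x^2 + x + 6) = x + 1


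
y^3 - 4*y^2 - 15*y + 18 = (y - 6)*(y - 1)*(y + 3)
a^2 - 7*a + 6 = (a - 6)*(a - 1)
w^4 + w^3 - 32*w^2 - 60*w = w*(w - 6)*(w + 2)*(w + 5)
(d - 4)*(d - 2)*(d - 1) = d^3 - 7*d^2 + 14*d - 8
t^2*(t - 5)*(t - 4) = t^4 - 9*t^3 + 20*t^2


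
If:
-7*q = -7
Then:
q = 1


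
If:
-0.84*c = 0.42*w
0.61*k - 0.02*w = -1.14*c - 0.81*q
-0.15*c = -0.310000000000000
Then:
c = 2.07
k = -1.32786885245902*q - 3.99781420765027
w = -4.13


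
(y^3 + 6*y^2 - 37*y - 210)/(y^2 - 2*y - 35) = (y^2 + y - 42)/(y - 7)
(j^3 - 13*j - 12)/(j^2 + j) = j - 1 - 12/j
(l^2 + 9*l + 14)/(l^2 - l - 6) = (l + 7)/(l - 3)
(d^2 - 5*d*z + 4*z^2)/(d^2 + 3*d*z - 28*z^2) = (d - z)/(d + 7*z)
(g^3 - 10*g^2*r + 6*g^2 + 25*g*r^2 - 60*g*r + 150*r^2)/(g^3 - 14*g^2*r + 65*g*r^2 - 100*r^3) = (-g - 6)/(-g + 4*r)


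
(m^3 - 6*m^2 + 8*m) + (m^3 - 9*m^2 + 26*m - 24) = 2*m^3 - 15*m^2 + 34*m - 24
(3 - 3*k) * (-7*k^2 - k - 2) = 21*k^3 - 18*k^2 + 3*k - 6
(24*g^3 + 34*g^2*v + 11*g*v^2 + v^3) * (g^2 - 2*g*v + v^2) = 24*g^5 - 14*g^4*v - 33*g^3*v^2 + 13*g^2*v^3 + 9*g*v^4 + v^5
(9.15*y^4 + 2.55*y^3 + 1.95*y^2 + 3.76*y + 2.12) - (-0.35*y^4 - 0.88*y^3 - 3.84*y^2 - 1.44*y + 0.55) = 9.5*y^4 + 3.43*y^3 + 5.79*y^2 + 5.2*y + 1.57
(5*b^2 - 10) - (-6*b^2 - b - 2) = 11*b^2 + b - 8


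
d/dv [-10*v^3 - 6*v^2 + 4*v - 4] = -30*v^2 - 12*v + 4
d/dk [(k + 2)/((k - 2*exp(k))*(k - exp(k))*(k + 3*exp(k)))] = 2*(-k^3 + 7*k^2*exp(2*k) - 3*k^2 - 9*k*exp(3*k) + 14*k*exp(2*k) - 15*exp(3*k) + 7*exp(2*k))/(k^6 - 14*k^4*exp(2*k) + 12*k^3*exp(3*k) + 49*k^2*exp(4*k) - 84*k*exp(5*k) + 36*exp(6*k))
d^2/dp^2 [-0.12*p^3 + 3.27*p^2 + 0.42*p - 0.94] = 6.54 - 0.72*p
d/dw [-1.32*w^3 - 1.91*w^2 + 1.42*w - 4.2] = -3.96*w^2 - 3.82*w + 1.42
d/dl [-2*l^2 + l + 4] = 1 - 4*l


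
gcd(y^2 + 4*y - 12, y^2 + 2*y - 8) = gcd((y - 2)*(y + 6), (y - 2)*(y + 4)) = y - 2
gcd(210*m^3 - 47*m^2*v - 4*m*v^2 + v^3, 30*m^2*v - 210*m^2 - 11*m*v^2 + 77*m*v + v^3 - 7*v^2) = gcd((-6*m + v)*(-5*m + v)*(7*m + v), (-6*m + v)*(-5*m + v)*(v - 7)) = 30*m^2 - 11*m*v + v^2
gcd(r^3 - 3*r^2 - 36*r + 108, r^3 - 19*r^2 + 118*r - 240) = r - 6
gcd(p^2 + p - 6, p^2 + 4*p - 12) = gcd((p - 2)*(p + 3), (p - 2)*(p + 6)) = p - 2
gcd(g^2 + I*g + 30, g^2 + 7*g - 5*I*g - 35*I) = g - 5*I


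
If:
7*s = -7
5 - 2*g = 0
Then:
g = 5/2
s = -1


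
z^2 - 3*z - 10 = (z - 5)*(z + 2)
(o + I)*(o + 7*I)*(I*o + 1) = I*o^3 - 7*o^2 + I*o - 7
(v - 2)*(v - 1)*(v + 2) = v^3 - v^2 - 4*v + 4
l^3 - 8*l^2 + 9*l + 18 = (l - 6)*(l - 3)*(l + 1)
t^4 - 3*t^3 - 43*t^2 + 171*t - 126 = (t - 6)*(t - 3)*(t - 1)*(t + 7)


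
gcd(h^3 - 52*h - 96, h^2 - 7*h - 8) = h - 8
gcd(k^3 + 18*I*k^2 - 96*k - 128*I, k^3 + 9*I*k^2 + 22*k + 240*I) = k + 8*I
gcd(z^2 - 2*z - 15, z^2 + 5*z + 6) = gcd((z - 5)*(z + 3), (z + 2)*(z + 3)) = z + 3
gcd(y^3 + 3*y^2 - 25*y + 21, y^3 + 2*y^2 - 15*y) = y - 3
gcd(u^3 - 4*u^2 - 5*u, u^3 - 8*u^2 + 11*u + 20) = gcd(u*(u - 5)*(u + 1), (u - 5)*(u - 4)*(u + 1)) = u^2 - 4*u - 5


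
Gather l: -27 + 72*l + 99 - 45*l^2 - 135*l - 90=-45*l^2 - 63*l - 18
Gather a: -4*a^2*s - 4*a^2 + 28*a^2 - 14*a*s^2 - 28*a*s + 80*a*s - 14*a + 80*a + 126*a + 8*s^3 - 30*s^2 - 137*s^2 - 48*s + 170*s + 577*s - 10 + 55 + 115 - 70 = a^2*(24 - 4*s) + a*(-14*s^2 + 52*s + 192) + 8*s^3 - 167*s^2 + 699*s + 90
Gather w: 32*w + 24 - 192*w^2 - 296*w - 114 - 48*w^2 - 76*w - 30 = -240*w^2 - 340*w - 120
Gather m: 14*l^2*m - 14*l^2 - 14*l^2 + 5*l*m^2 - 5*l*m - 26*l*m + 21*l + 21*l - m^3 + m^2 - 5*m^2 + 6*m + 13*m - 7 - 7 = -28*l^2 + 42*l - m^3 + m^2*(5*l - 4) + m*(14*l^2 - 31*l + 19) - 14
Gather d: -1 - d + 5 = 4 - d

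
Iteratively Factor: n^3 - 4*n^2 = (n - 4)*(n^2) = n*(n - 4)*(n)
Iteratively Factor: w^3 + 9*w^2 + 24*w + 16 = (w + 1)*(w^2 + 8*w + 16) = (w + 1)*(w + 4)*(w + 4)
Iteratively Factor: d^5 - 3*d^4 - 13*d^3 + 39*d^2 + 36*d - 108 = (d - 3)*(d^4 - 13*d^2 + 36) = (d - 3)*(d + 2)*(d^3 - 2*d^2 - 9*d + 18) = (d - 3)*(d - 2)*(d + 2)*(d^2 - 9) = (d - 3)^2*(d - 2)*(d + 2)*(d + 3)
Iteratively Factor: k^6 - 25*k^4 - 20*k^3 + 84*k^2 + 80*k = (k + 4)*(k^5 - 4*k^4 - 9*k^3 + 16*k^2 + 20*k) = (k - 2)*(k + 4)*(k^4 - 2*k^3 - 13*k^2 - 10*k) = k*(k - 2)*(k + 4)*(k^3 - 2*k^2 - 13*k - 10) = k*(k - 2)*(k + 1)*(k + 4)*(k^2 - 3*k - 10) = k*(k - 5)*(k - 2)*(k + 1)*(k + 4)*(k + 2)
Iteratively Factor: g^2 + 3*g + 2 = (g + 1)*(g + 2)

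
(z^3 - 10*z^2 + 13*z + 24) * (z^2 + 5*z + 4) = z^5 - 5*z^4 - 33*z^3 + 49*z^2 + 172*z + 96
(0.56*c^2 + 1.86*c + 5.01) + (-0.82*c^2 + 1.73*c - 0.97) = -0.26*c^2 + 3.59*c + 4.04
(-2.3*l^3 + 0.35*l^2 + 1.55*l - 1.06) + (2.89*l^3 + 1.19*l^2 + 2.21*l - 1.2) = 0.59*l^3 + 1.54*l^2 + 3.76*l - 2.26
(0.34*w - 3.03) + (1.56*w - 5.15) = 1.9*w - 8.18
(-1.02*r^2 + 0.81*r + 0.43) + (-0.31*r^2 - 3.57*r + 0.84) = -1.33*r^2 - 2.76*r + 1.27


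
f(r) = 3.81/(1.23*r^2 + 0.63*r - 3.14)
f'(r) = 3.81*(-2.46*r - 0.63)/(1.23*r^2 + 0.63*r - 3.14)^2 = (-9.3726*r - 2.4003)/(1.23*r^2 + 0.63*r - 3.14)^2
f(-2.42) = 1.50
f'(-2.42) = 3.15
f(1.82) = 1.83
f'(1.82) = -4.49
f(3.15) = 0.34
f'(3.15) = -0.26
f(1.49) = 7.20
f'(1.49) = -58.39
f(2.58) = 0.57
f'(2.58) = -0.60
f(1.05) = -3.39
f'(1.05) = -9.72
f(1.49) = 7.20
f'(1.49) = -58.39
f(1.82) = 1.83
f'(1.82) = -4.49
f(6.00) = 0.08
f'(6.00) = -0.03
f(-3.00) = 0.63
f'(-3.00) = 0.70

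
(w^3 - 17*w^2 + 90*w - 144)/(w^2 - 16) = (w^3 - 17*w^2 + 90*w - 144)/(w^2 - 16)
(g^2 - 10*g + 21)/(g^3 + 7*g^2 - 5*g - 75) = (g - 7)/(g^2 + 10*g + 25)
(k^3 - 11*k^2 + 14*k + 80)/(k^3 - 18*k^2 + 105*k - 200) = (k + 2)/(k - 5)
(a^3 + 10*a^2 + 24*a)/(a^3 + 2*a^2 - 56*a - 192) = a/(a - 8)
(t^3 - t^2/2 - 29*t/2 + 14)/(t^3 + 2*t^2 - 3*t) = (t^2 + t/2 - 14)/(t*(t + 3))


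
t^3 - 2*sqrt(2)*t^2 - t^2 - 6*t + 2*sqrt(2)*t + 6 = (t - 1)*(t - 3*sqrt(2))*(t + sqrt(2))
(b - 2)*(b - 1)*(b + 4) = b^3 + b^2 - 10*b + 8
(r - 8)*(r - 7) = r^2 - 15*r + 56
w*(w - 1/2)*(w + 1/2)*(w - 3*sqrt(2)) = w^4 - 3*sqrt(2)*w^3 - w^2/4 + 3*sqrt(2)*w/4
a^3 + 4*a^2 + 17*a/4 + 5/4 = (a + 1/2)*(a + 1)*(a + 5/2)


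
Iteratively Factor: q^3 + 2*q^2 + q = (q)*(q^2 + 2*q + 1) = q*(q + 1)*(q + 1)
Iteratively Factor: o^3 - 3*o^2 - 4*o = (o + 1)*(o^2 - 4*o) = (o - 4)*(o + 1)*(o)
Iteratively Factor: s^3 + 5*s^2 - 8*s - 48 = (s + 4)*(s^2 + s - 12) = (s - 3)*(s + 4)*(s + 4)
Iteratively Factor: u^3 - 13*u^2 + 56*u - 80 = (u - 5)*(u^2 - 8*u + 16) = (u - 5)*(u - 4)*(u - 4)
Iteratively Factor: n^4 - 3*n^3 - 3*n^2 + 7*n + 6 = (n - 2)*(n^3 - n^2 - 5*n - 3) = (n - 2)*(n + 1)*(n^2 - 2*n - 3) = (n - 3)*(n - 2)*(n + 1)*(n + 1)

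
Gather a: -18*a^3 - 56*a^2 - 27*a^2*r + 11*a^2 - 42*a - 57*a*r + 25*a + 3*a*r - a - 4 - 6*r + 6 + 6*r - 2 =-18*a^3 + a^2*(-27*r - 45) + a*(-54*r - 18)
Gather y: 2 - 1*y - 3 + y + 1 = 0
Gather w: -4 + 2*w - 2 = 2*w - 6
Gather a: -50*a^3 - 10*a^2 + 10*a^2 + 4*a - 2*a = -50*a^3 + 2*a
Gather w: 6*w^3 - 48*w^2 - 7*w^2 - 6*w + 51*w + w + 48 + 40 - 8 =6*w^3 - 55*w^2 + 46*w + 80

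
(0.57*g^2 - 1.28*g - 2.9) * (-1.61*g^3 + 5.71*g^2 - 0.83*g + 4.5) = -0.9177*g^5 + 5.3155*g^4 - 3.1129*g^3 - 12.9316*g^2 - 3.353*g - 13.05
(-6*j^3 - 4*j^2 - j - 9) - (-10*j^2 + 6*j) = -6*j^3 + 6*j^2 - 7*j - 9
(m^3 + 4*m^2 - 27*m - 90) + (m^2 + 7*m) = m^3 + 5*m^2 - 20*m - 90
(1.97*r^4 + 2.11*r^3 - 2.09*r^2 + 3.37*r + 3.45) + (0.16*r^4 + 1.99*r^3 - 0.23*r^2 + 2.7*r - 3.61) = 2.13*r^4 + 4.1*r^3 - 2.32*r^2 + 6.07*r - 0.16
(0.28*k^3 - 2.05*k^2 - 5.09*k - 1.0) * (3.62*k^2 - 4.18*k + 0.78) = 1.0136*k^5 - 8.5914*k^4 - 9.6384*k^3 + 16.0572*k^2 + 0.2098*k - 0.78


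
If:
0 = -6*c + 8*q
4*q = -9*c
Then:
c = 0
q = 0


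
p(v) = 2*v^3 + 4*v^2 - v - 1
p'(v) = 6*v^2 + 8*v - 1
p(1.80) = 21.82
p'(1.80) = 32.84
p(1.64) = 16.94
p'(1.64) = 28.26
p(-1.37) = 2.73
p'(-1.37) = -0.70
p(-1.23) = 2.56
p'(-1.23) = -1.76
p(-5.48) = -204.53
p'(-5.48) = 135.34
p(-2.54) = -5.43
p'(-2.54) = 17.39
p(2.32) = 43.18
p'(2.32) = 49.85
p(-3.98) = -59.75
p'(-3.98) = 62.20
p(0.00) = -1.00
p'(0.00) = -1.00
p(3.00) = 86.00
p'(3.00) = 77.00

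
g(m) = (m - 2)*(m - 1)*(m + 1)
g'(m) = (m - 2)*(m - 1) + (m - 2)*(m + 1) + (m - 1)*(m + 1)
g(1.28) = -0.46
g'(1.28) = -1.20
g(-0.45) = 1.95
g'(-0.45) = 1.41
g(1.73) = -0.54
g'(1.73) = 1.06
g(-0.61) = 1.64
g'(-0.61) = 2.56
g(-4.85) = -154.28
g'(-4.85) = 88.97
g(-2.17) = -15.47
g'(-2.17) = 21.81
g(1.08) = -0.15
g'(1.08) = -1.82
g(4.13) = 34.20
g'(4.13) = 33.65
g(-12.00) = -2002.00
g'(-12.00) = 479.00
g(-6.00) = -280.00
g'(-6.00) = 131.00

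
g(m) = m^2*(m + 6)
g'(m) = m^2 + 2*m*(m + 6)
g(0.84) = 4.83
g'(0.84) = 12.20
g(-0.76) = 3.03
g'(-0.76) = -7.39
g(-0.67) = 2.39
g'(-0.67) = -6.69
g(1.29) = 12.13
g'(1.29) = 20.47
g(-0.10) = 0.06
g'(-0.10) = -1.17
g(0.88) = 5.33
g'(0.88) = 12.88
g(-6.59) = -25.62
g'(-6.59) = 51.20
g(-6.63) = -27.69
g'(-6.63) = 52.31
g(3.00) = 81.00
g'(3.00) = 63.00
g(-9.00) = -243.00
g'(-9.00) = 135.00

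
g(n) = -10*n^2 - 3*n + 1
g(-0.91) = -4.55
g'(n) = -20*n - 3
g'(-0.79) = 12.80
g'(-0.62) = 9.40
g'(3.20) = -67.00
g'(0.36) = -10.20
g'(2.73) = -57.60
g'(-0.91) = 15.20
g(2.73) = -81.72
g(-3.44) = -107.02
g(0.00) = 1.00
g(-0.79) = -2.87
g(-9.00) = -782.00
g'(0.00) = -3.00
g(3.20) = -111.00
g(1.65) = -31.18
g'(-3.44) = 65.80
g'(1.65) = -36.00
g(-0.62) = -0.98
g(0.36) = -1.38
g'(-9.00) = 177.00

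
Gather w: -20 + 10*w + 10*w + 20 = 20*w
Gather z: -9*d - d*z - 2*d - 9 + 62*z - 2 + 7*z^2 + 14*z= -11*d + 7*z^2 + z*(76 - d) - 11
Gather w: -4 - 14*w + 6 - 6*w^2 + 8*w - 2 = -6*w^2 - 6*w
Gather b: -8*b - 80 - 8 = -8*b - 88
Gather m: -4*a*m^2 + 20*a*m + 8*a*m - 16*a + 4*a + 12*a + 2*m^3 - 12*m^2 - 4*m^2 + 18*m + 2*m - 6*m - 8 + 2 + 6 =2*m^3 + m^2*(-4*a - 16) + m*(28*a + 14)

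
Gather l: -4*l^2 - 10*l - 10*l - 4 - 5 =-4*l^2 - 20*l - 9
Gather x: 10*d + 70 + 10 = 10*d + 80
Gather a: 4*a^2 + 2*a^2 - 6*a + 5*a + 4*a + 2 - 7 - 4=6*a^2 + 3*a - 9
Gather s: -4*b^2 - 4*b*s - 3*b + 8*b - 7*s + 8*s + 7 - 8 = -4*b^2 + 5*b + s*(1 - 4*b) - 1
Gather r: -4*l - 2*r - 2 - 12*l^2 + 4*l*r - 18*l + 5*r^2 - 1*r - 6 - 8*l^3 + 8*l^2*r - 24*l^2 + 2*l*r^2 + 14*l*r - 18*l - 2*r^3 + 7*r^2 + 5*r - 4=-8*l^3 - 36*l^2 - 40*l - 2*r^3 + r^2*(2*l + 12) + r*(8*l^2 + 18*l + 2) - 12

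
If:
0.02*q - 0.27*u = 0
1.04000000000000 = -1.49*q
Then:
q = -0.70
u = -0.05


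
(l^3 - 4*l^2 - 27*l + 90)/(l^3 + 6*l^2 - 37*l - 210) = (l - 3)/(l + 7)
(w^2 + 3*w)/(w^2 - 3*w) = (w + 3)/(w - 3)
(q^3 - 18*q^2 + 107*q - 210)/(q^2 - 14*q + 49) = (q^2 - 11*q + 30)/(q - 7)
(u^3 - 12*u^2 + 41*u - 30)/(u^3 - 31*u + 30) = (u - 6)/(u + 6)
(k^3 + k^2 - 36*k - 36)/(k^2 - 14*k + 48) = (k^2 + 7*k + 6)/(k - 8)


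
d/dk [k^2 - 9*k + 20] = 2*k - 9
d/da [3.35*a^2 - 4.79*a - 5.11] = 6.7*a - 4.79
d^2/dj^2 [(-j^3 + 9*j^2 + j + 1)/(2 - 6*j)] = 3*(3*j^3 - 3*j^2 + j - 7)/(27*j^3 - 27*j^2 + 9*j - 1)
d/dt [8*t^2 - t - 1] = 16*t - 1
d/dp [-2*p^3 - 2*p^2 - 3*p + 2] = -6*p^2 - 4*p - 3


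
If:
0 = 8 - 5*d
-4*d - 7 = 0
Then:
No Solution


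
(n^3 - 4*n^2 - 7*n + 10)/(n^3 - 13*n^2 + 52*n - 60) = (n^2 + n - 2)/(n^2 - 8*n + 12)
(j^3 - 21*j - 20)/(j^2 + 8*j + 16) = (j^2 - 4*j - 5)/(j + 4)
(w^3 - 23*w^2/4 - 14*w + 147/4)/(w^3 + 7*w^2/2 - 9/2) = (4*w^2 - 35*w + 49)/(2*(2*w^2 + w - 3))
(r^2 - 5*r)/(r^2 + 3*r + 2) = r*(r - 5)/(r^2 + 3*r + 2)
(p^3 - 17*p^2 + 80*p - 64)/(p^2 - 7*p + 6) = (p^2 - 16*p + 64)/(p - 6)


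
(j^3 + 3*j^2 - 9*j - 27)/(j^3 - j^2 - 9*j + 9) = (j + 3)/(j - 1)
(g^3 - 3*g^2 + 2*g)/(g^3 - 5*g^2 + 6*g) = (g - 1)/(g - 3)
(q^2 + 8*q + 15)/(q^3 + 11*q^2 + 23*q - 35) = (q + 3)/(q^2 + 6*q - 7)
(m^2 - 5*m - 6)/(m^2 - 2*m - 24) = (m + 1)/(m + 4)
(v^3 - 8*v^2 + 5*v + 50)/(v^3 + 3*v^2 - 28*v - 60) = (v - 5)/(v + 6)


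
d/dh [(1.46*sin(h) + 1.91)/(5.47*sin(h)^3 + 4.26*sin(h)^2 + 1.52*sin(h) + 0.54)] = (-28.2525*sin(h) + 3.9931*sin(3*h) + 18.78135*cos(2*h) - 20.89615)*cos(h)/(5.47*sin(h)^3 + 4.26*sin(h)^2 + 1.52*sin(h) + 0.54)^2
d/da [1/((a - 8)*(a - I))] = ((8 - a)*(a - I)^2 + (-a + I)*(a - 8)^2)/((a - 8)^3*(a - I)^3)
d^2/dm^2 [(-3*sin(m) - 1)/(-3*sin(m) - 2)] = 3*(3*sin(m)^2 - 2*sin(m) - 6)/(3*sin(m) + 2)^3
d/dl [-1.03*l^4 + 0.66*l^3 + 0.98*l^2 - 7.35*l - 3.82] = -4.12*l^3 + 1.98*l^2 + 1.96*l - 7.35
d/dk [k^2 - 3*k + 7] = 2*k - 3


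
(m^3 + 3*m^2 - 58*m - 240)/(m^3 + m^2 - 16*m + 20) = (m^2 - 2*m - 48)/(m^2 - 4*m + 4)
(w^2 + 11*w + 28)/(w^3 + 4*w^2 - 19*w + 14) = (w + 4)/(w^2 - 3*w + 2)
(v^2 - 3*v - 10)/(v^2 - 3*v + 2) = (v^2 - 3*v - 10)/(v^2 - 3*v + 2)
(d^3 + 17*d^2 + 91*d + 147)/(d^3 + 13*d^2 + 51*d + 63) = (d + 7)/(d + 3)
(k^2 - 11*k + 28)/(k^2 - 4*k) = (k - 7)/k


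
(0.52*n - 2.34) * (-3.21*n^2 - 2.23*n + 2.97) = -1.6692*n^3 + 6.3518*n^2 + 6.7626*n - 6.9498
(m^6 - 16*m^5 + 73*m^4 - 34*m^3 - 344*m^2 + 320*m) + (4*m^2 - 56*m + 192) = m^6 - 16*m^5 + 73*m^4 - 34*m^3 - 340*m^2 + 264*m + 192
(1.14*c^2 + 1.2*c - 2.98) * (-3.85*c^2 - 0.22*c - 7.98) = -4.389*c^4 - 4.8708*c^3 + 2.1118*c^2 - 8.9204*c + 23.7804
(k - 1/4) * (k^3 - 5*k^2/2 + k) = k^4 - 11*k^3/4 + 13*k^2/8 - k/4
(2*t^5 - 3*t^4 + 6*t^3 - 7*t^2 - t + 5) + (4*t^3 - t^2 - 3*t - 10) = 2*t^5 - 3*t^4 + 10*t^3 - 8*t^2 - 4*t - 5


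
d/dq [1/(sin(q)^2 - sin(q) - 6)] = (1 - 2*sin(q))*cos(q)/(sin(q) + cos(q)^2 + 5)^2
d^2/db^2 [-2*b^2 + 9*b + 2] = -4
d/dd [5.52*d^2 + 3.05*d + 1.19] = 11.04*d + 3.05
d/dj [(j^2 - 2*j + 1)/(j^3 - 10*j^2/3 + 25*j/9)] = 9*(-3*j^3 + 7*j^2 - 9*j + 5)/(j^2*(27*j^3 - 135*j^2 + 225*j - 125))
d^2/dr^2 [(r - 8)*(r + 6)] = 2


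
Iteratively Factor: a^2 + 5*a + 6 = (a + 3)*(a + 2)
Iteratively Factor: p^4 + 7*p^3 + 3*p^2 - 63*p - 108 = (p + 3)*(p^3 + 4*p^2 - 9*p - 36) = (p + 3)*(p + 4)*(p^2 - 9) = (p - 3)*(p + 3)*(p + 4)*(p + 3)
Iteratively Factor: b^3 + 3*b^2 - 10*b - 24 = (b - 3)*(b^2 + 6*b + 8) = (b - 3)*(b + 2)*(b + 4)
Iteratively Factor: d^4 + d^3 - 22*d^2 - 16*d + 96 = (d + 4)*(d^3 - 3*d^2 - 10*d + 24) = (d - 2)*(d + 4)*(d^2 - d - 12) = (d - 2)*(d + 3)*(d + 4)*(d - 4)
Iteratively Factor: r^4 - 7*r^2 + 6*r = (r + 3)*(r^3 - 3*r^2 + 2*r) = (r - 1)*(r + 3)*(r^2 - 2*r) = r*(r - 1)*(r + 3)*(r - 2)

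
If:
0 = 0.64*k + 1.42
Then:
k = -2.22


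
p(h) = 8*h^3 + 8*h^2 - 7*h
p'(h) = 24*h^2 + 16*h - 7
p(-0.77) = 6.48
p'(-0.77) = -5.09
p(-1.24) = 5.73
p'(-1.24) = 10.06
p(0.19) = -0.99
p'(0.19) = -3.09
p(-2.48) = -55.46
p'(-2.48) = 100.93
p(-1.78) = -7.31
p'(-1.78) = 40.56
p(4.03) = 625.32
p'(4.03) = 447.26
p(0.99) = 8.67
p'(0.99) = 32.36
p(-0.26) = 2.22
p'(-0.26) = -9.54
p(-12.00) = -12588.00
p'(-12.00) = 3257.00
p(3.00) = 267.00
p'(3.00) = 257.00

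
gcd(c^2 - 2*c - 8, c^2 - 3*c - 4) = c - 4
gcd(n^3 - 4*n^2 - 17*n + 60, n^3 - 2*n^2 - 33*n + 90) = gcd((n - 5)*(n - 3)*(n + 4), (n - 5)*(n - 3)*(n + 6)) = n^2 - 8*n + 15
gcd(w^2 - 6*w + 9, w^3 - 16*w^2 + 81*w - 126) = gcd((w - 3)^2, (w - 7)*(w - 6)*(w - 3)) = w - 3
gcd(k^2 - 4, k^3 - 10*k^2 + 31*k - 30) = k - 2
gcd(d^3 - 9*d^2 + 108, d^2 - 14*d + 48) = d - 6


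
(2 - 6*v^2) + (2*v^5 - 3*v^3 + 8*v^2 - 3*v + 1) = 2*v^5 - 3*v^3 + 2*v^2 - 3*v + 3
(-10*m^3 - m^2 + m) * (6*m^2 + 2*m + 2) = -60*m^5 - 26*m^4 - 16*m^3 + 2*m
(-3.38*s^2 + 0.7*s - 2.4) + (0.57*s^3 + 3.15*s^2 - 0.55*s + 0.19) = 0.57*s^3 - 0.23*s^2 + 0.15*s - 2.21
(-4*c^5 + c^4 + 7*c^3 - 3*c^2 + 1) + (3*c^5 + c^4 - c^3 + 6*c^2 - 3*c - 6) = -c^5 + 2*c^4 + 6*c^3 + 3*c^2 - 3*c - 5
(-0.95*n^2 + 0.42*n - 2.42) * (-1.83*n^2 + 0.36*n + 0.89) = 1.7385*n^4 - 1.1106*n^3 + 3.7343*n^2 - 0.4974*n - 2.1538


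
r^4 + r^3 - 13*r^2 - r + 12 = (r - 3)*(r - 1)*(r + 1)*(r + 4)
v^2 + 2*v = v*(v + 2)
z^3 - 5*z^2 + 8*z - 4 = (z - 2)^2*(z - 1)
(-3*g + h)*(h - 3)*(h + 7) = -3*g*h^2 - 12*g*h + 63*g + h^3 + 4*h^2 - 21*h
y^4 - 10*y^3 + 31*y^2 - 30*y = y*(y - 5)*(y - 3)*(y - 2)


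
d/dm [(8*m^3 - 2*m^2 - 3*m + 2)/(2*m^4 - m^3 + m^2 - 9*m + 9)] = (-16*m^6 + 8*m^5 + 24*m^4 - 166*m^3 + 243*m^2 - 40*m - 9)/(4*m^8 - 4*m^7 + 5*m^6 - 38*m^5 + 55*m^4 - 36*m^3 + 99*m^2 - 162*m + 81)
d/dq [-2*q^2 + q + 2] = 1 - 4*q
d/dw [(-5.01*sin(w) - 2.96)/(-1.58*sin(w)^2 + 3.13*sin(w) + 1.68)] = (-7.9158*sin(w)^2 - 9.3536*sin(w) + 0.848000000000001)*cos(w)/(2.4964*sin(w)^4 - 9.8908*sin(w)^3 + 4.4881*sin(w)^2 + 10.5168*sin(w) + 2.8224)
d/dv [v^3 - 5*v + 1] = 3*v^2 - 5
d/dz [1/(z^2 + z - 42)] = (-2*z - 1)/(z^2 + z - 42)^2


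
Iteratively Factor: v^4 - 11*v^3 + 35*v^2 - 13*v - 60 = (v - 3)*(v^3 - 8*v^2 + 11*v + 20) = (v - 3)*(v + 1)*(v^2 - 9*v + 20) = (v - 5)*(v - 3)*(v + 1)*(v - 4)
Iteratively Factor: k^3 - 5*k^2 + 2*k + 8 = (k - 4)*(k^2 - k - 2) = (k - 4)*(k - 2)*(k + 1)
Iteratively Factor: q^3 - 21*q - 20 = (q + 4)*(q^2 - 4*q - 5) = (q - 5)*(q + 4)*(q + 1)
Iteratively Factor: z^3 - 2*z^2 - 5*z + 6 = (z - 3)*(z^2 + z - 2) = (z - 3)*(z - 1)*(z + 2)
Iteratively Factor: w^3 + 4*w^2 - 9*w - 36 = (w + 4)*(w^2 - 9) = (w + 3)*(w + 4)*(w - 3)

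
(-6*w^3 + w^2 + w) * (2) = -12*w^3 + 2*w^2 + 2*w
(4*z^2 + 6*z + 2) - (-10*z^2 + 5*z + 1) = 14*z^2 + z + 1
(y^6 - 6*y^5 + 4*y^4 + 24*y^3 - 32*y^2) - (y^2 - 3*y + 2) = y^6 - 6*y^5 + 4*y^4 + 24*y^3 - 33*y^2 + 3*y - 2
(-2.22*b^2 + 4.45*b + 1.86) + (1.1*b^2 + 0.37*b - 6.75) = -1.12*b^2 + 4.82*b - 4.89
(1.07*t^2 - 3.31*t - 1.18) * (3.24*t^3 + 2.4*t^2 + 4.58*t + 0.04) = 3.4668*t^5 - 8.1564*t^4 - 6.8666*t^3 - 17.949*t^2 - 5.5368*t - 0.0472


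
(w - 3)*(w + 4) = w^2 + w - 12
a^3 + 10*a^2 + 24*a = a*(a + 4)*(a + 6)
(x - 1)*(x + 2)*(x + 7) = x^3 + 8*x^2 + 5*x - 14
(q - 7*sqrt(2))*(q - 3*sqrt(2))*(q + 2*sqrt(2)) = q^3 - 8*sqrt(2)*q^2 + 2*q + 84*sqrt(2)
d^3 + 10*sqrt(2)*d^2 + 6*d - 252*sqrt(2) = (d - 3*sqrt(2))*(d + 6*sqrt(2))*(d + 7*sqrt(2))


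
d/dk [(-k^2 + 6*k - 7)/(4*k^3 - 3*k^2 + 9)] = 2*(3*k*(2*k - 1)*(k^2 - 6*k + 7) + (3 - k)*(4*k^3 - 3*k^2 + 9))/(4*k^3 - 3*k^2 + 9)^2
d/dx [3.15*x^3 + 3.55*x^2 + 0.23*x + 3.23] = 9.45*x^2 + 7.1*x + 0.23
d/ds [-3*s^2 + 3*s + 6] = 3 - 6*s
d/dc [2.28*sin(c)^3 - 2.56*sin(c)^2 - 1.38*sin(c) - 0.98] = (6.84*sin(c)^2 - 5.12*sin(c) - 1.38)*cos(c)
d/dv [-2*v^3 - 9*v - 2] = -6*v^2 - 9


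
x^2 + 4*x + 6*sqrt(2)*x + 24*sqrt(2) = (x + 4)*(x + 6*sqrt(2))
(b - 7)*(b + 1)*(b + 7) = b^3 + b^2 - 49*b - 49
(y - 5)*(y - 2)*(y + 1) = y^3 - 6*y^2 + 3*y + 10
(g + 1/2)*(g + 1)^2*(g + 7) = g^4 + 19*g^3/2 + 39*g^2/2 + 29*g/2 + 7/2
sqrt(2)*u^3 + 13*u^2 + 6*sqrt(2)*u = u*(u + 6*sqrt(2))*(sqrt(2)*u + 1)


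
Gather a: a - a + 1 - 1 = 0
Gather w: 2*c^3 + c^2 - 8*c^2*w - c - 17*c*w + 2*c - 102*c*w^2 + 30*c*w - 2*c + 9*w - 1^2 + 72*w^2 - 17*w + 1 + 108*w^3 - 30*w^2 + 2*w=2*c^3 + c^2 - c + 108*w^3 + w^2*(42 - 102*c) + w*(-8*c^2 + 13*c - 6)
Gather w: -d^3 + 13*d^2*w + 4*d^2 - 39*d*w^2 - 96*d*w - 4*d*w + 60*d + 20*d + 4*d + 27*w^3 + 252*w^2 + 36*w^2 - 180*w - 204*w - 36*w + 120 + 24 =-d^3 + 4*d^2 + 84*d + 27*w^3 + w^2*(288 - 39*d) + w*(13*d^2 - 100*d - 420) + 144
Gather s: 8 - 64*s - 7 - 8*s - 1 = -72*s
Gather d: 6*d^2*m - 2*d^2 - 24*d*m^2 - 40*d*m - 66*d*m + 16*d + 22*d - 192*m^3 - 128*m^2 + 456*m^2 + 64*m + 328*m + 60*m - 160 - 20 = d^2*(6*m - 2) + d*(-24*m^2 - 106*m + 38) - 192*m^3 + 328*m^2 + 452*m - 180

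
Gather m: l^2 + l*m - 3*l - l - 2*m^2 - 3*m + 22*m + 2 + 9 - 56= l^2 - 4*l - 2*m^2 + m*(l + 19) - 45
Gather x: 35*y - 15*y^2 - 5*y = -15*y^2 + 30*y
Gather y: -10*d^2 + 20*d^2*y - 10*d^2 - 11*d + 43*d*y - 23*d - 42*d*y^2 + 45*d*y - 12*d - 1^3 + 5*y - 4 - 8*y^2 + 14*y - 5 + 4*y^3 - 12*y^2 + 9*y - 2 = -20*d^2 - 46*d + 4*y^3 + y^2*(-42*d - 20) + y*(20*d^2 + 88*d + 28) - 12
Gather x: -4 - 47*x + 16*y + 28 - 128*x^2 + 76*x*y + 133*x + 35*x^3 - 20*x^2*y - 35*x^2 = 35*x^3 + x^2*(-20*y - 163) + x*(76*y + 86) + 16*y + 24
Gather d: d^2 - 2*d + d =d^2 - d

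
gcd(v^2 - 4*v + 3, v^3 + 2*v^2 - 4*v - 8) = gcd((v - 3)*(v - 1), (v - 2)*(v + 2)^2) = 1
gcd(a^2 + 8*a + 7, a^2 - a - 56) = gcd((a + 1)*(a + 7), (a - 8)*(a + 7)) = a + 7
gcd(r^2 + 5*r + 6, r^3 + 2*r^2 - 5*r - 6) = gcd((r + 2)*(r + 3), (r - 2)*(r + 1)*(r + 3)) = r + 3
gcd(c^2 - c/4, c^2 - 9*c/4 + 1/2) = c - 1/4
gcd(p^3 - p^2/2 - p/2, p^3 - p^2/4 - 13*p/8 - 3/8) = 1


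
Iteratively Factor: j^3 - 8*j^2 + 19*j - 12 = (j - 1)*(j^2 - 7*j + 12) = (j - 3)*(j - 1)*(j - 4)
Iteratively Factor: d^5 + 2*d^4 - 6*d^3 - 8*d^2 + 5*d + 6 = (d + 1)*(d^4 + d^3 - 7*d^2 - d + 6) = (d + 1)^2*(d^3 - 7*d + 6) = (d + 1)^2*(d + 3)*(d^2 - 3*d + 2) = (d - 2)*(d + 1)^2*(d + 3)*(d - 1)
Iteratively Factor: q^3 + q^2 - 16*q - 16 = (q + 4)*(q^2 - 3*q - 4) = (q - 4)*(q + 4)*(q + 1)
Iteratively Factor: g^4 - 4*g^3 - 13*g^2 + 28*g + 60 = (g + 2)*(g^3 - 6*g^2 - g + 30) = (g - 5)*(g + 2)*(g^2 - g - 6) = (g - 5)*(g + 2)^2*(g - 3)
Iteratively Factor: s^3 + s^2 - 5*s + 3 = (s - 1)*(s^2 + 2*s - 3) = (s - 1)^2*(s + 3)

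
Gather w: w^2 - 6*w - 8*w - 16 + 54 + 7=w^2 - 14*w + 45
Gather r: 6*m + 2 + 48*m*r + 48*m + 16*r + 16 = 54*m + r*(48*m + 16) + 18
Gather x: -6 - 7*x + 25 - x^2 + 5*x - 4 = -x^2 - 2*x + 15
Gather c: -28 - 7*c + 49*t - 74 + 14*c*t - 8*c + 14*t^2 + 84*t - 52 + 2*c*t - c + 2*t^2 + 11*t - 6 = c*(16*t - 16) + 16*t^2 + 144*t - 160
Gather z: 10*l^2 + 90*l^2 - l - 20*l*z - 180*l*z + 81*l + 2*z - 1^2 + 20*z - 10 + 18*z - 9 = 100*l^2 + 80*l + z*(40 - 200*l) - 20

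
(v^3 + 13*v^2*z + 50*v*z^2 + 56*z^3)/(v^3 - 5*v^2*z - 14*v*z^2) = (-v^2 - 11*v*z - 28*z^2)/(v*(-v + 7*z))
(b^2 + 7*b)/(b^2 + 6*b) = (b + 7)/(b + 6)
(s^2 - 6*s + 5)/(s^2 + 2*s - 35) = (s - 1)/(s + 7)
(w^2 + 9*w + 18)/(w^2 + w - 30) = (w + 3)/(w - 5)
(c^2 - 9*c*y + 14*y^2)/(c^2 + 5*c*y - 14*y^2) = (c - 7*y)/(c + 7*y)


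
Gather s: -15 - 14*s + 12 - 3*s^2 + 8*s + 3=-3*s^2 - 6*s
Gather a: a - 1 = a - 1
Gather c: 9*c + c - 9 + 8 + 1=10*c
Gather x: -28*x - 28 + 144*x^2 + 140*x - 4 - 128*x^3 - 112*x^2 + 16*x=-128*x^3 + 32*x^2 + 128*x - 32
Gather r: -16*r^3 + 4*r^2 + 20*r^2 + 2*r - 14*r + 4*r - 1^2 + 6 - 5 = -16*r^3 + 24*r^2 - 8*r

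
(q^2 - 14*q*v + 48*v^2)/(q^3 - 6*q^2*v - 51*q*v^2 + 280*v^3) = (q - 6*v)/(q^2 + 2*q*v - 35*v^2)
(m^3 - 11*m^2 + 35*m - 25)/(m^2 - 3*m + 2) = (m^2 - 10*m + 25)/(m - 2)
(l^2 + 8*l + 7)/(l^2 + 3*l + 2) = (l + 7)/(l + 2)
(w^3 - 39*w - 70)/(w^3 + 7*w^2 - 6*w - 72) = (w^3 - 39*w - 70)/(w^3 + 7*w^2 - 6*w - 72)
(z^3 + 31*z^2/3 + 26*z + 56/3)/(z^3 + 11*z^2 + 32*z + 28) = (z + 4/3)/(z + 2)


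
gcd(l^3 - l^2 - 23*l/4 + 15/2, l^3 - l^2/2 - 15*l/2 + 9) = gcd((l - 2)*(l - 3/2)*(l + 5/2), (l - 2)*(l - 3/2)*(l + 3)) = l^2 - 7*l/2 + 3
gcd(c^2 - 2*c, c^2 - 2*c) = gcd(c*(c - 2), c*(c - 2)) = c^2 - 2*c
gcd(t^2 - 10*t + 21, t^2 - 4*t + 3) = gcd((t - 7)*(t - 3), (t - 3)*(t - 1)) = t - 3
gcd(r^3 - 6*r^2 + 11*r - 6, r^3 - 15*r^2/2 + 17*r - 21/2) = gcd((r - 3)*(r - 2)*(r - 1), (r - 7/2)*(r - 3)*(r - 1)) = r^2 - 4*r + 3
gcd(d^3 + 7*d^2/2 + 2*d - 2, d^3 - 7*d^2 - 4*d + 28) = d + 2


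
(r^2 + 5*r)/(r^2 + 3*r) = (r + 5)/(r + 3)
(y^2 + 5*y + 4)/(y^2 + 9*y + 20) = (y + 1)/(y + 5)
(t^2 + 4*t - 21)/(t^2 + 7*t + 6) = (t^2 + 4*t - 21)/(t^2 + 7*t + 6)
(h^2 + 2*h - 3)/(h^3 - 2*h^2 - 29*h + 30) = (h + 3)/(h^2 - h - 30)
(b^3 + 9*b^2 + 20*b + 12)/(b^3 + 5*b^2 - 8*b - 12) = (b + 2)/(b - 2)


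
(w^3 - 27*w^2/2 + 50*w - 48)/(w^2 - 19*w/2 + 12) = w - 4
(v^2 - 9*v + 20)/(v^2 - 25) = (v - 4)/(v + 5)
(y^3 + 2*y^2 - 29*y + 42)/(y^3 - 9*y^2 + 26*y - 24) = (y + 7)/(y - 4)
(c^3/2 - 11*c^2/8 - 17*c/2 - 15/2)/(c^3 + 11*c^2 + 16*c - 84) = (4*c^3 - 11*c^2 - 68*c - 60)/(8*(c^3 + 11*c^2 + 16*c - 84))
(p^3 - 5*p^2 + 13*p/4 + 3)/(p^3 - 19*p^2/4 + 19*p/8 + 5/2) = 2*(2*p - 3)/(4*p - 5)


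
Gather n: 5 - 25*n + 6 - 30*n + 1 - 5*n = 12 - 60*n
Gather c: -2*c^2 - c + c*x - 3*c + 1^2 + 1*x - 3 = -2*c^2 + c*(x - 4) + x - 2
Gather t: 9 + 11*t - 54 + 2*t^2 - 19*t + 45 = 2*t^2 - 8*t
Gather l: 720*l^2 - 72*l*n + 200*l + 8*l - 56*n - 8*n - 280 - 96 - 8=720*l^2 + l*(208 - 72*n) - 64*n - 384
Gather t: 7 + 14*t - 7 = 14*t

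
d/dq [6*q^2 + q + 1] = 12*q + 1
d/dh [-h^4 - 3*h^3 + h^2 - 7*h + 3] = -4*h^3 - 9*h^2 + 2*h - 7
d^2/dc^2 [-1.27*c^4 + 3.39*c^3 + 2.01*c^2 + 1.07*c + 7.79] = -15.24*c^2 + 20.34*c + 4.02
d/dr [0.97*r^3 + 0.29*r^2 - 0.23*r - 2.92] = 2.91*r^2 + 0.58*r - 0.23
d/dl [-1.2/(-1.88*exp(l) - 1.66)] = -2.256*exp(l)/(1.88*exp(l) + 1.66)^2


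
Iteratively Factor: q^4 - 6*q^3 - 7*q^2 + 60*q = (q - 5)*(q^3 - q^2 - 12*q) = (q - 5)*(q + 3)*(q^2 - 4*q) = q*(q - 5)*(q + 3)*(q - 4)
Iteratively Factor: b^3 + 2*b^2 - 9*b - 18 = (b + 2)*(b^2 - 9) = (b - 3)*(b + 2)*(b + 3)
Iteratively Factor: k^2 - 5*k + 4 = (k - 4)*(k - 1)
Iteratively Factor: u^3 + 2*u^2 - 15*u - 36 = (u + 3)*(u^2 - u - 12) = (u - 4)*(u + 3)*(u + 3)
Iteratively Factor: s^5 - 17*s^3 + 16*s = (s - 1)*(s^4 + s^3 - 16*s^2 - 16*s) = (s - 1)*(s + 1)*(s^3 - 16*s) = s*(s - 1)*(s + 1)*(s^2 - 16) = s*(s - 4)*(s - 1)*(s + 1)*(s + 4)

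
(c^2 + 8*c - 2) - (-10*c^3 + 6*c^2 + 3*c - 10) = 10*c^3 - 5*c^2 + 5*c + 8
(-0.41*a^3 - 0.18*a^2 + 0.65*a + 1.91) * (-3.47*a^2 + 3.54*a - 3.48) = 1.4227*a^5 - 0.8268*a^4 - 1.4659*a^3 - 3.7003*a^2 + 4.4994*a - 6.6468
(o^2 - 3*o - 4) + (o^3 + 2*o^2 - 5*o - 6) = o^3 + 3*o^2 - 8*o - 10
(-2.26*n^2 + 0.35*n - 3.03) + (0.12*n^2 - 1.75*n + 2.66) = -2.14*n^2 - 1.4*n - 0.37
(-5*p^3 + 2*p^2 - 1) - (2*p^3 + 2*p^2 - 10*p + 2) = -7*p^3 + 10*p - 3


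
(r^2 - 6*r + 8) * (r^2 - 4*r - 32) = r^4 - 10*r^3 + 160*r - 256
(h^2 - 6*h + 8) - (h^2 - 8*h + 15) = 2*h - 7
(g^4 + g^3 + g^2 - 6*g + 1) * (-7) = -7*g^4 - 7*g^3 - 7*g^2 + 42*g - 7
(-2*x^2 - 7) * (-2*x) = 4*x^3 + 14*x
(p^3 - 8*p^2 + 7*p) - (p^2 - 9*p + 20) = p^3 - 9*p^2 + 16*p - 20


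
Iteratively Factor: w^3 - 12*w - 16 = (w + 2)*(w^2 - 2*w - 8) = (w + 2)^2*(w - 4)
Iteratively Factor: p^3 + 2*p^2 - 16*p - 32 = (p - 4)*(p^2 + 6*p + 8) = (p - 4)*(p + 4)*(p + 2)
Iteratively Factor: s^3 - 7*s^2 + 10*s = (s - 2)*(s^2 - 5*s) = s*(s - 2)*(s - 5)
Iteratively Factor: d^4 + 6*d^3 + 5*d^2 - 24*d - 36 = (d + 2)*(d^3 + 4*d^2 - 3*d - 18) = (d + 2)*(d + 3)*(d^2 + d - 6) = (d - 2)*(d + 2)*(d + 3)*(d + 3)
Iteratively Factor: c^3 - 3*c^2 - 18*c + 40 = (c + 4)*(c^2 - 7*c + 10) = (c - 5)*(c + 4)*(c - 2)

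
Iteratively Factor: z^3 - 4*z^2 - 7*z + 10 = (z + 2)*(z^2 - 6*z + 5) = (z - 1)*(z + 2)*(z - 5)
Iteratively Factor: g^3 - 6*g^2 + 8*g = (g)*(g^2 - 6*g + 8) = g*(g - 4)*(g - 2)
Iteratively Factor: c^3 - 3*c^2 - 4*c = (c)*(c^2 - 3*c - 4) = c*(c - 4)*(c + 1)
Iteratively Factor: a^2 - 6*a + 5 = (a - 1)*(a - 5)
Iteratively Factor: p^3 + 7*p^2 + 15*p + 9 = (p + 3)*(p^2 + 4*p + 3) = (p + 3)^2*(p + 1)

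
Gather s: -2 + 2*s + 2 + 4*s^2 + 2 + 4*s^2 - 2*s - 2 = 8*s^2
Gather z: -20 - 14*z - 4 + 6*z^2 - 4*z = 6*z^2 - 18*z - 24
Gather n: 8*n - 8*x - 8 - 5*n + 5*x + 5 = 3*n - 3*x - 3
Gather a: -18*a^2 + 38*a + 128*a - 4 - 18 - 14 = -18*a^2 + 166*a - 36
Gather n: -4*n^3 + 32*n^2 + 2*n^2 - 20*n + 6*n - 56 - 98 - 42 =-4*n^3 + 34*n^2 - 14*n - 196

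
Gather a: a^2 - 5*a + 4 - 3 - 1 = a^2 - 5*a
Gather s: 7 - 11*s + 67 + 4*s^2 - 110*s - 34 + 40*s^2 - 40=44*s^2 - 121*s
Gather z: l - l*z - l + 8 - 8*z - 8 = z*(-l - 8)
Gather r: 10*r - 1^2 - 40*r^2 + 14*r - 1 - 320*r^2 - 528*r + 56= -360*r^2 - 504*r + 54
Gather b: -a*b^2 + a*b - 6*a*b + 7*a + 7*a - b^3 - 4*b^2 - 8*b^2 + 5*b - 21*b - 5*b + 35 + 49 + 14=14*a - b^3 + b^2*(-a - 12) + b*(-5*a - 21) + 98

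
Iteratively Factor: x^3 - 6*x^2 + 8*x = (x - 4)*(x^2 - 2*x) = x*(x - 4)*(x - 2)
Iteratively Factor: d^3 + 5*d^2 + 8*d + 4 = (d + 2)*(d^2 + 3*d + 2) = (d + 1)*(d + 2)*(d + 2)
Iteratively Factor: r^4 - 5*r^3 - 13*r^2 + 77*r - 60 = (r - 5)*(r^3 - 13*r + 12) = (r - 5)*(r - 1)*(r^2 + r - 12) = (r - 5)*(r - 3)*(r - 1)*(r + 4)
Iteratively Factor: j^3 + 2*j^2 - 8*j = (j + 4)*(j^2 - 2*j) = (j - 2)*(j + 4)*(j)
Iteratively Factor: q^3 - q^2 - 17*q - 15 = (q + 1)*(q^2 - 2*q - 15) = (q + 1)*(q + 3)*(q - 5)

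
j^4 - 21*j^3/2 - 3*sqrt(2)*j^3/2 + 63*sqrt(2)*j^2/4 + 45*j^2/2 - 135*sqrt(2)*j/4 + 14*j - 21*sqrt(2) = (j - 7)*(j - 4)*(j + 1/2)*(j - 3*sqrt(2)/2)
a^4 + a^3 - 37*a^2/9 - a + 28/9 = (a - 4/3)*(a - 1)*(a + 1)*(a + 7/3)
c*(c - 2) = c^2 - 2*c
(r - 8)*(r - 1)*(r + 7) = r^3 - 2*r^2 - 55*r + 56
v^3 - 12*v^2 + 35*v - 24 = (v - 8)*(v - 3)*(v - 1)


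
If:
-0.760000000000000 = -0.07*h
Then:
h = 10.86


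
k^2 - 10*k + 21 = (k - 7)*(k - 3)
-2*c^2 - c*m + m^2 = (-2*c + m)*(c + m)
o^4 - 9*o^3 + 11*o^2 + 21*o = o*(o - 7)*(o - 3)*(o + 1)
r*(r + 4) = r^2 + 4*r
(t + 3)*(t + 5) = t^2 + 8*t + 15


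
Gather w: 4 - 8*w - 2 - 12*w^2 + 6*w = -12*w^2 - 2*w + 2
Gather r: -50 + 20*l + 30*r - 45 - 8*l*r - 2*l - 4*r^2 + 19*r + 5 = 18*l - 4*r^2 + r*(49 - 8*l) - 90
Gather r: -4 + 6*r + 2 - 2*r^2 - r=-2*r^2 + 5*r - 2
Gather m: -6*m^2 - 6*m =-6*m^2 - 6*m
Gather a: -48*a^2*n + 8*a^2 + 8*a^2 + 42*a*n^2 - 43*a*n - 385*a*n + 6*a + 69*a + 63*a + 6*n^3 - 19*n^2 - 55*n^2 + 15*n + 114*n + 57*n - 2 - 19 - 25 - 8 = a^2*(16 - 48*n) + a*(42*n^2 - 428*n + 138) + 6*n^3 - 74*n^2 + 186*n - 54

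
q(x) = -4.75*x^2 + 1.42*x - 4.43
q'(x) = 1.42 - 9.5*x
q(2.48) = -30.12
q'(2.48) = -22.14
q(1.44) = -12.23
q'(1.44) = -12.26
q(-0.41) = -5.81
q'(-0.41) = 5.32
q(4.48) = -93.40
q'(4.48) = -41.14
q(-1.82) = -22.75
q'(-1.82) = 18.71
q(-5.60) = -161.34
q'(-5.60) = 54.62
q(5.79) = -155.45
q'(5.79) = -53.58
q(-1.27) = -13.89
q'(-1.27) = 13.48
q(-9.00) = -401.96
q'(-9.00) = 86.92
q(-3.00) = -51.44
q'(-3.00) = 29.92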